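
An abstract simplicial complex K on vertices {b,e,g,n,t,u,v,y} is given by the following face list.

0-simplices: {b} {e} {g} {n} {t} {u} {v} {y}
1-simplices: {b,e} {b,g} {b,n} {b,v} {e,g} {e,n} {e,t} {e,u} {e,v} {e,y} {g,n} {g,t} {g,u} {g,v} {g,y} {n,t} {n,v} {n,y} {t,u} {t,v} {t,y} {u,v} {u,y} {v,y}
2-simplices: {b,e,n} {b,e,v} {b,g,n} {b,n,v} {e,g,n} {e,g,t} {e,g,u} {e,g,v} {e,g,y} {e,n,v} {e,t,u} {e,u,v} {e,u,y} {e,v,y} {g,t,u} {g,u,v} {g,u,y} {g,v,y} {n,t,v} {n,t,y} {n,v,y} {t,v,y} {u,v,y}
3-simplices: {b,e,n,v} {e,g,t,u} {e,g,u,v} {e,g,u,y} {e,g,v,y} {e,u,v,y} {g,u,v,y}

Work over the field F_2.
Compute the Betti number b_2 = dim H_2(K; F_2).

n_0=8 n_1=24 n_2=23 n_3=7  [Z2]
∂1: piv[be,bg,bn,bv,et,eu,ey] rk=7  ker:eg,en,ev,gn,gt,gu,gv,gy,nt,nv,ny,tu,tv,ty,uv,uy,vy
∂2: piv[ben,bev,bgn,bnv,egn,egt,egu,egv,egy,etu,euv,euy,evy,ntv,nty,nvy] rk=16  ker:env,gtu,guv,guy,gvy,tvy,uvy
∂3: piv[benv,egtu,eguv,eguy,egvy,euvy] rk=6  ker:guvy
b_2=(23−16)−6=1

b_2=1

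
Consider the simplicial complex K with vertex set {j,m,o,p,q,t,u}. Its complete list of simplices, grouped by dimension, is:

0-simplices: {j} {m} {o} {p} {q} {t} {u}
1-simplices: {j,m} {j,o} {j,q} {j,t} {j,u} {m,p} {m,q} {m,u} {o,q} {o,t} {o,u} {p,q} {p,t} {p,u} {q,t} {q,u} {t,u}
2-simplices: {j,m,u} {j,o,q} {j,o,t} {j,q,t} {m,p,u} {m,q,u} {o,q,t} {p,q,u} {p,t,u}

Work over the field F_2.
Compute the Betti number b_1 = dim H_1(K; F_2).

b_1=3

n_0=7 n_1=17 n_2=9  [Z2]
∂1: piv[jm,jo,jq,jt,ju,mp] rk=6  ker:mq,mu,oq,ot,ou,pq,pt,pu,qt,qu,tu
∂2: piv[jmu,joq,jot,jqt,mpu,mqu,pqu,ptu] rk=8  ker:oqt
b_1=(17−6)−8=3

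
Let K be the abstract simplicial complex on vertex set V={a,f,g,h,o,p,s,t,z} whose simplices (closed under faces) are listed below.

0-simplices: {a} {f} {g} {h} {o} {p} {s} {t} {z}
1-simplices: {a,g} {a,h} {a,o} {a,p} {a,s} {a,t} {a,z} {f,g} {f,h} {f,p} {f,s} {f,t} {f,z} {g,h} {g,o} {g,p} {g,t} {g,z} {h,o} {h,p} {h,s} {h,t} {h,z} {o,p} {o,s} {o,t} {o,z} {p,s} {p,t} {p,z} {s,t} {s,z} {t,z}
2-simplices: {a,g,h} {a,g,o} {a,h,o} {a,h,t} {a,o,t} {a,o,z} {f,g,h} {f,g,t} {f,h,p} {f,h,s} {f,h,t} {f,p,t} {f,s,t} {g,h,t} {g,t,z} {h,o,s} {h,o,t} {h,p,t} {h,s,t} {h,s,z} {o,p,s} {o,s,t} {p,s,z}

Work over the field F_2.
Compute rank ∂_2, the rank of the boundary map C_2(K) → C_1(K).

rank∂_2=18

n_0=9 n_1=33 n_2=23  [Z2]
∂1: piv[ag,ah,ao,ap,as,at,az,fg] rk=8  ker:fh,fp,fs,ft,fz,gh,go,gp,gt,gz,ho,hp,hs,ht,hz,op,os,ot,oz,ps,pt,pz,st,sz,tz
∂2: piv[agh,ago,aho,aht,aot,aoz,fgh,fgt,fhp,fhs,fht,fpt,fst,gtz,hos,hsz,ops,psz] rk=18  ker:ght,hot,hpt,hst,ost
rk∂_2=18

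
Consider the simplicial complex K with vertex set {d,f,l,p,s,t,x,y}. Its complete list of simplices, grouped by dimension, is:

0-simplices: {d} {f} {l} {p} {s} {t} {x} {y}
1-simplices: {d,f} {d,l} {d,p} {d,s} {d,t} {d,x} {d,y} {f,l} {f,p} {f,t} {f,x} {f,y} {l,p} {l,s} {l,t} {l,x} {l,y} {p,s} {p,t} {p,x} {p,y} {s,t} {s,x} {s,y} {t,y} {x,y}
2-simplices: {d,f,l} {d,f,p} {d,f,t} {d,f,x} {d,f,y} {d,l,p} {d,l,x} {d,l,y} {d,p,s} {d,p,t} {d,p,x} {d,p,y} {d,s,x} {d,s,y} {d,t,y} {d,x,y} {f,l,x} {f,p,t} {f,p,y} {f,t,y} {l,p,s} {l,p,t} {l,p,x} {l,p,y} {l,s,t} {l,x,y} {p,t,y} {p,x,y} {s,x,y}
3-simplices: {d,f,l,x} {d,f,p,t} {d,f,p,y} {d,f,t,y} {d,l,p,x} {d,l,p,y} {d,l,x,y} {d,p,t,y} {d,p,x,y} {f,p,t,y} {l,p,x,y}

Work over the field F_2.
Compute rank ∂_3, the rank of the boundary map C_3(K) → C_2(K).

rank∂_3=9

n_0=8 n_1=26 n_2=29 n_3=11  [Z2]
∂1: piv[df,dl,dp,ds,dt,dx,dy] rk=7  ker:fl,fp,ft,fx,fy,lp,ls,lt,lx,ly,ps,pt,px,py,st,sx,sy,ty,xy
∂2: piv[dfl,dfp,dft,dfx,dfy,dlp,dlx,dly,dps,dpt,dpx,dpy,dsx,dsy,dty,dxy,lps,lpt,lst] rk=19  ker:flx,fpt,fpy,fty,lpx,lpy,lxy,pty,pxy,sxy
∂3: piv[dflx,dfpt,dfpy,dfty,dlpx,dlpy,dlxy,dpty,dpxy] rk=9  ker:fpty,lpxy
rk∂_3=9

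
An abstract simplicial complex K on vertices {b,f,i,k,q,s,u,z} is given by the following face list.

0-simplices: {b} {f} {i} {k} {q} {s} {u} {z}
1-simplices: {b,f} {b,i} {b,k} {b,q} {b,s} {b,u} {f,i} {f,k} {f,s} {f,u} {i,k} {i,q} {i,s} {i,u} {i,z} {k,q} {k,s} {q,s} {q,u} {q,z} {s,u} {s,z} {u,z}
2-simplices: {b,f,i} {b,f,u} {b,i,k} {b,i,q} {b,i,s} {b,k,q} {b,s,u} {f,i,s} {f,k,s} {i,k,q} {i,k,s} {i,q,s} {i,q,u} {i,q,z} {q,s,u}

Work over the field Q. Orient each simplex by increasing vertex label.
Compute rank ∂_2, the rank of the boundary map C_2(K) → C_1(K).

n_0=8 n_1=23 n_2=15  [Q]
∂1: piv[bf,bi,bk,bq,bs,bu,iz] rk=7  ker:fi,fk,fs,fu,ik,iq,is,iu,kq,ks,qs,qu,qz,su,sz,uz
∂2: piv[bfi,bfu,bik,biq,bis,bkq,bsu,fis,fks,iks,iqs,iqu,iqz,qsu] rk=14  ker:ikq
rk∂_2=14

rank∂_2=14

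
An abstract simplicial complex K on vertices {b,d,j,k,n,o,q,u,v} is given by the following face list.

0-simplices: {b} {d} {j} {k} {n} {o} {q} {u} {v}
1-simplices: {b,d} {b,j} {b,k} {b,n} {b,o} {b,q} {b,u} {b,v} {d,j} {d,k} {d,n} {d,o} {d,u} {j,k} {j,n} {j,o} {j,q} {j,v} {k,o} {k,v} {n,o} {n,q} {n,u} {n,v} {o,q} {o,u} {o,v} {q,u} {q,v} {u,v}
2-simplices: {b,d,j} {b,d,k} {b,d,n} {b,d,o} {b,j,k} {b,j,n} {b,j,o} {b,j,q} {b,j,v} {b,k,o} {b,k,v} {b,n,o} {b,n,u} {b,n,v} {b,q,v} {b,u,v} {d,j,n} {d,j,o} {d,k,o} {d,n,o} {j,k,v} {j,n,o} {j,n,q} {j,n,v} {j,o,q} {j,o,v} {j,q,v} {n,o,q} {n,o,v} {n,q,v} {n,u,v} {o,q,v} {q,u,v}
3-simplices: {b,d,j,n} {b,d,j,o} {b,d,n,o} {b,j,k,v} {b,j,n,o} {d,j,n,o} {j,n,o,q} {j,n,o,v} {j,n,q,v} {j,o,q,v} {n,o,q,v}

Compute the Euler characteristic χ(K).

χ(K)=1

n_0=9 n_1=30 n_2=33 n_3=11
χ=+9−30+33−11=1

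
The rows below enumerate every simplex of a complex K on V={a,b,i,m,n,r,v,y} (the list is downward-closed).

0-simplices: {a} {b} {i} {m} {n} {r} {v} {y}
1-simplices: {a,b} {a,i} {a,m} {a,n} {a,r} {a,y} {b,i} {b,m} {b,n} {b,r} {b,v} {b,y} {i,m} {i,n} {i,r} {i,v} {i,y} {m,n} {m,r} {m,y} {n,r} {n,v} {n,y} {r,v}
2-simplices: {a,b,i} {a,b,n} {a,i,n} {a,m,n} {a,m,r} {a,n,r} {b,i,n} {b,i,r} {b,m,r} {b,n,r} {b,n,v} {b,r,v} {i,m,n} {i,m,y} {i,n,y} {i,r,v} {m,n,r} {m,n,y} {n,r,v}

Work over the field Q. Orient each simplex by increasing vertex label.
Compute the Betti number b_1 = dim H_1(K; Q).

b_1=2

n_0=8 n_1=24 n_2=19  [Q]
∂1: piv[ab,ai,am,an,ar,ay,bv] rk=7  ker:bi,bm,bn,br,by,im,in,ir,iv,iy,mn,mr,my,nr,nv,ny,rv
∂2: piv[abi,abn,ain,amn,amr,anr,bir,bmr,bnr,bnv,brv,imn,imy,iny,irv] rk=15  ker:bin,mnr,mny,nrv
b_1=(24−7)−15=2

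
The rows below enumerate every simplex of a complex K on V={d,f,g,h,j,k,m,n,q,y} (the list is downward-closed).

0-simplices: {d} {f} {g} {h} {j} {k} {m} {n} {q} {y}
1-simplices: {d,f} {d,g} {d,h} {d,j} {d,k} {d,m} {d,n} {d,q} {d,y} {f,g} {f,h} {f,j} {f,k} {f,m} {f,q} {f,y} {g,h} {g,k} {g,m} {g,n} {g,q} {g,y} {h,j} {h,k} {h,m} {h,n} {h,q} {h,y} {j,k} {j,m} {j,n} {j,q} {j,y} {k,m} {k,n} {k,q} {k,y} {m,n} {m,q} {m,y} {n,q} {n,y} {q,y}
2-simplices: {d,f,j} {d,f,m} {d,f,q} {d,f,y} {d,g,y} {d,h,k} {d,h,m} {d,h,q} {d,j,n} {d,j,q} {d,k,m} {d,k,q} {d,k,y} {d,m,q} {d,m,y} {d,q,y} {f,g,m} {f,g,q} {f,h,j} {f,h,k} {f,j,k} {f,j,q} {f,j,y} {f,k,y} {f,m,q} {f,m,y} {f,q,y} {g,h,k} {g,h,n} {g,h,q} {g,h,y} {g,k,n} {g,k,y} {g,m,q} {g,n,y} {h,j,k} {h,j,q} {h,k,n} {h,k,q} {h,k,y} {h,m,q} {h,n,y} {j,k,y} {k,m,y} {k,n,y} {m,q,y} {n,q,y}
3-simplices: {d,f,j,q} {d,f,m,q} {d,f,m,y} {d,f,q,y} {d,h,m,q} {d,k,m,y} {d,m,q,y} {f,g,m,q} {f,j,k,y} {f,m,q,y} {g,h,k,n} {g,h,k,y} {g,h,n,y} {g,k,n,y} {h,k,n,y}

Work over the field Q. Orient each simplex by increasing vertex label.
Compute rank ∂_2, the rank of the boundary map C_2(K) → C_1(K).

rank∂_2=31

n_0=10 n_1=43 n_2=47 n_3=15  [Q]
∂1: piv[df,dg,dh,dj,dk,dm,dn,dq,dy] rk=9  ker:fg,fh,fj,fk,fm,fq,fy,gh,gk,gm,gn,gq,gy,hj,hk,hm,hn,hq,hy,jk,jm,jn,jq,jy,km,kn,kq,ky,mn,mq,my,nq,ny,qy
∂2: piv[dfj,dfm,dfq,dfy,dgy,dhk,dhm,dhq,djn,djq,dkm,dkq,dky,dmq,dmy,dqy,fgm,fgq,fhj,fhk,fjk,fjy,fky,ghk,ghn,ghq,ghy,gkn,gky,gny,nqy] rk=31  ker:fjq,fmq,fmy,fqy,gmq,hjk,hjq,hkn,hkq,hky,hmq,hny,jky,kmy,kny,mqy
∂3: piv[dfjq,dfmq,dfmy,dfqy,dhmq,dkmy,dmqy,fgmq,fjky,ghkn,ghky,ghny,gkny] rk=13  ker:fmqy,hkny
rk∂_2=31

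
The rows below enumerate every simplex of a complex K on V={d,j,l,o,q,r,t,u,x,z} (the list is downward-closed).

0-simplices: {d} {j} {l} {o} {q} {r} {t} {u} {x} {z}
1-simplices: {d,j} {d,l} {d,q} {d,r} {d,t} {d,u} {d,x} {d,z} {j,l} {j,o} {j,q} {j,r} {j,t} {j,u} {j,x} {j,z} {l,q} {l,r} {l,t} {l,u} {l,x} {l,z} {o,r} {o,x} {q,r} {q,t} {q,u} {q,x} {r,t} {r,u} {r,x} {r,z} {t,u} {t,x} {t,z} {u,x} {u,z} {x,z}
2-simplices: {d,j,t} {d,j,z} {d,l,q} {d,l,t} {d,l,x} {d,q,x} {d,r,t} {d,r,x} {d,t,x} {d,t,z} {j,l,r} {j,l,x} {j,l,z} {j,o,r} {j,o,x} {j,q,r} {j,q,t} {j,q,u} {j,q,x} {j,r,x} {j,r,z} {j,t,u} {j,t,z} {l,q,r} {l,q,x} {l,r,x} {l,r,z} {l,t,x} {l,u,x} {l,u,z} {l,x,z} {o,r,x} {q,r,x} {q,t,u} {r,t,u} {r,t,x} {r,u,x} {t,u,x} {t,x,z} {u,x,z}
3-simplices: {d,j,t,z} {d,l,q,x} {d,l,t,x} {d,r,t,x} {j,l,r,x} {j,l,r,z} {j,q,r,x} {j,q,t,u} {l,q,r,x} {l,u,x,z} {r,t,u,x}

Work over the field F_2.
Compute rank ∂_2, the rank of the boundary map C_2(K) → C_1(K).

n_0=10 n_1=38 n_2=40 n_3=11  [Z2]
∂1: piv[dj,dl,dq,dr,dt,du,dx,dz,jo] rk=9  ker:jl,jq,jr,jt,ju,jx,jz,lq,lr,lt,lu,lx,lz,or,ox,qr,qt,qu,qx,rt,ru,rx,rz,tu,tx,tz,ux,uz,xz
∂2: piv[djt,djz,dlq,dlt,dlx,dqx,drt,drx,dtx,dtz,jlr,jlx,jlz,jor,jox,jqr,jqt,jqu,jqx,jrx,jrz,jtu,lux,luz,lxz,rtu,rux,txz] rk=28  ker:jtz,lqr,lqx,lrx,lrz,ltx,orx,qrx,qtu,rtx,tux,uxz
∂3: piv[djtz,dlqx,dltx,drtx,jlrx,jlrz,jqrx,jqtu,lqrx,luxz,rtux] rk=11
rk∂_2=28

rank∂_2=28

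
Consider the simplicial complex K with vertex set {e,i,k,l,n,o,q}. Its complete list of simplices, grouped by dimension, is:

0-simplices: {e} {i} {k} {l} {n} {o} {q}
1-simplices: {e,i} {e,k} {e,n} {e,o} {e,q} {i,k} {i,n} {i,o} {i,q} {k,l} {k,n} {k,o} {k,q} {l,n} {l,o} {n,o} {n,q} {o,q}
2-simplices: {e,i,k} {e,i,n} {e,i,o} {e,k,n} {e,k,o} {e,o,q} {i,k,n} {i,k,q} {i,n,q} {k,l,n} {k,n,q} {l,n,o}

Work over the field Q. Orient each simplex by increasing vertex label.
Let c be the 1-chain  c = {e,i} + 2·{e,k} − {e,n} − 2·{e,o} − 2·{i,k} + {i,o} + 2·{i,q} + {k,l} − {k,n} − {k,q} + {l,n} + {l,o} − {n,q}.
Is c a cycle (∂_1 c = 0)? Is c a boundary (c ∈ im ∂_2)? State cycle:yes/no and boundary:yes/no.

cycle:no boundary:no

n_0=7 n_1=18 n_2=12  [Q]
∂1: piv[ei,ek,en,eo,eq,kl] rk=6  ker:ik,in,io,iq,kn,ko,kq,ln,lo,no,nq,oq
∂2: piv[eik,ein,eio,ekn,eko,eoq,ikq,inq,kln,lno] rk=10  ker:ikn,knq
∂1c = {k} − {l}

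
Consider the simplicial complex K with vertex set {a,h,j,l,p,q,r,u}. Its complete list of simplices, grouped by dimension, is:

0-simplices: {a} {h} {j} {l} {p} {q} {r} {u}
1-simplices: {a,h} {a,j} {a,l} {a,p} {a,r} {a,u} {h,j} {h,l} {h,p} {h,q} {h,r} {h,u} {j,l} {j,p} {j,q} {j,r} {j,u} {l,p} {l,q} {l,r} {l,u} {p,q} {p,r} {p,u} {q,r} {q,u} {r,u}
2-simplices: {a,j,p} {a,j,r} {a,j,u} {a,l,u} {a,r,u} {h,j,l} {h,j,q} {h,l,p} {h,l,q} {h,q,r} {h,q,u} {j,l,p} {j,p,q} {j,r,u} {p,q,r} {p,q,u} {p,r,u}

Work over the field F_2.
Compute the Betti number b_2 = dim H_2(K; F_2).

b_2=1

n_0=8 n_1=27 n_2=17  [Z2]
∂1: piv[ah,aj,al,ap,ar,au,hq] rk=7  ker:hj,hl,hp,hr,hu,jl,jp,jq,jr,ju,lp,lq,lr,lu,pq,pr,pu,qr,qu,ru
∂2: piv[ajp,ajr,aju,alu,aru,hjl,hjq,hlp,hlq,hqr,hqu,jlp,jpq,pqr,pqu,pru] rk=16  ker:jru
b_2=(17−16)−0=1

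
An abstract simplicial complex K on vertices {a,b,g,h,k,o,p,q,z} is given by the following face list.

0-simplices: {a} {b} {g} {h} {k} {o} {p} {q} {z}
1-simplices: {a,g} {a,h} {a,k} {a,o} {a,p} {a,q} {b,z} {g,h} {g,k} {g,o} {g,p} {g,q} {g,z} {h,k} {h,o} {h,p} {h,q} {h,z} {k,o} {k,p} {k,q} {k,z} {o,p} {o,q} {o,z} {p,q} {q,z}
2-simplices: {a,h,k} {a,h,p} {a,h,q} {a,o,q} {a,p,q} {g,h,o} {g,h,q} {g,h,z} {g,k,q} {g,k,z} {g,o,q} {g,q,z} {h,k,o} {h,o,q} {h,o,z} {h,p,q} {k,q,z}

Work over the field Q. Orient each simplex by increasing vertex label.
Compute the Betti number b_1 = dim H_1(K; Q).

b_1=5

n_0=9 n_1=27 n_2=17  [Q]
∂1: piv[ag,ah,ak,ao,ap,aq,bz,gz] rk=8  ker:gh,gk,go,gp,gq,hk,ho,hp,hq,hz,ko,kp,kq,kz,op,oq,oz,pq,qz
∂2: piv[ahk,ahp,ahq,aoq,apq,gho,ghq,ghz,gkq,gkz,goq,gqz,hko,hoz] rk=14  ker:hoq,hpq,kqz
b_1=(27−8)−14=5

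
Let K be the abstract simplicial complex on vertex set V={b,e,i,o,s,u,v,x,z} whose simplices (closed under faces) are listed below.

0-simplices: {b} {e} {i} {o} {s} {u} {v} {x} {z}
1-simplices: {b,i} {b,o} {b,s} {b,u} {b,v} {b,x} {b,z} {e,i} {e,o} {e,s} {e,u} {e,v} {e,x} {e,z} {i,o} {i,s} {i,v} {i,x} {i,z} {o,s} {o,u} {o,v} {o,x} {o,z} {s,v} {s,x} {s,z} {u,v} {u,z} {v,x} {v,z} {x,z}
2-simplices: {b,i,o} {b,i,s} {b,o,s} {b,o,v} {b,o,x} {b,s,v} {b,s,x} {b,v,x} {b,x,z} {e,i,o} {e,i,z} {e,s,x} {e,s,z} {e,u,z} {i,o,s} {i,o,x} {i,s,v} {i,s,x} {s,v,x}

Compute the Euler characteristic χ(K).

n_0=9 n_1=32 n_2=19
χ=+9−32+19=-4

χ(K)=-4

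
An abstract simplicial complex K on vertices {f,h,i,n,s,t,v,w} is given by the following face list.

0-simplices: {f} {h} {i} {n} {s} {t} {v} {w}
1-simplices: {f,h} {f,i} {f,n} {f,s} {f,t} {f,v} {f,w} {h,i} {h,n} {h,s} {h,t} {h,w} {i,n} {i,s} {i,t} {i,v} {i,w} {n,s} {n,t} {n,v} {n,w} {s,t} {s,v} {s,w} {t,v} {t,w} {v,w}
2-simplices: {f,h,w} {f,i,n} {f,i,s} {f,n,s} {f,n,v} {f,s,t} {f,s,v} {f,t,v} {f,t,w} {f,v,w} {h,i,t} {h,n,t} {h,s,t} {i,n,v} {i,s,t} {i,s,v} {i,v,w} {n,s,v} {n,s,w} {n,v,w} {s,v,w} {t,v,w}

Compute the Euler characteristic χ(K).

n_0=8 n_1=27 n_2=22
χ=+8−27+22=3

χ(K)=3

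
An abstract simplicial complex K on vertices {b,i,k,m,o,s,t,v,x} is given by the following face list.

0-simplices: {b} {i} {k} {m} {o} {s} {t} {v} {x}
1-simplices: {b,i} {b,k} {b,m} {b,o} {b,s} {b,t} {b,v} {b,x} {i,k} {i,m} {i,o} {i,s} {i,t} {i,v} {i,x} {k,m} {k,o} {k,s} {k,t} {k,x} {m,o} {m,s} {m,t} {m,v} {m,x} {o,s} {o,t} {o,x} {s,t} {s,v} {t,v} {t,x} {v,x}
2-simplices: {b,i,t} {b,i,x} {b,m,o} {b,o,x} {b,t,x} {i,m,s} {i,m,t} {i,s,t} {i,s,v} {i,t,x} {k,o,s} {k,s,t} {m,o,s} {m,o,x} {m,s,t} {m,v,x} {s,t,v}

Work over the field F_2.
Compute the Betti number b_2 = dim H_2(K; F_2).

b_2=2

n_0=9 n_1=33 n_2=17  [Z2]
∂1: piv[bi,bk,bm,bo,bs,bt,bv,bx] rk=8  ker:ik,im,io,is,it,iv,ix,km,ko,ks,kt,kx,mo,ms,mt,mv,mx,os,ot,ox,st,sv,tv,tx,vx
∂2: piv[bit,bix,bmo,box,btx,ims,imt,ist,isv,kos,kst,mos,mox,mvx,stv] rk=15  ker:itx,mst
b_2=(17−15)−0=2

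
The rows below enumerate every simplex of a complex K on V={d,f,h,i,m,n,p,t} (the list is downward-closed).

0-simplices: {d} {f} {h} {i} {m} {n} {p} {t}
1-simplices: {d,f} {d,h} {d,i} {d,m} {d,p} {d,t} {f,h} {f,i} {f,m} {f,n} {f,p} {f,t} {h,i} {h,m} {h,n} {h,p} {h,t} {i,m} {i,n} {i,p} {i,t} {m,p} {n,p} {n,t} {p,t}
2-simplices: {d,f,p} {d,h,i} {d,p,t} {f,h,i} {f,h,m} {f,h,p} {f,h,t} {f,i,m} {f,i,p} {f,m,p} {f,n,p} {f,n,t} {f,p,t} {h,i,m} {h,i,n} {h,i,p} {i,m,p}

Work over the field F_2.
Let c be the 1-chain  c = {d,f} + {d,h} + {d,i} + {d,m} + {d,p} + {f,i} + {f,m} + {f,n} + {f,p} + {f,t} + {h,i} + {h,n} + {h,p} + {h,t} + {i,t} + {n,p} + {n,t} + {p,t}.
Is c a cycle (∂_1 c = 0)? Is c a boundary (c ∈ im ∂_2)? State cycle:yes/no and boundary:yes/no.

cycle:no boundary:no

n_0=8 n_1=25 n_2=17  [Z2]
∂1: piv[df,dh,di,dm,dp,dt,fn] rk=7  ker:fh,fi,fm,fp,ft,hi,hm,hn,hp,ht,im,in,ip,it,mp,np,nt,pt
∂2: piv[dfp,dhi,dpt,fhi,fhm,fhp,fht,fim,fip,fmp,fnp,fnt,fpt,hin] rk=14  ker:him,hip,imp
∂1c = {d} + {h} + {p} + {t}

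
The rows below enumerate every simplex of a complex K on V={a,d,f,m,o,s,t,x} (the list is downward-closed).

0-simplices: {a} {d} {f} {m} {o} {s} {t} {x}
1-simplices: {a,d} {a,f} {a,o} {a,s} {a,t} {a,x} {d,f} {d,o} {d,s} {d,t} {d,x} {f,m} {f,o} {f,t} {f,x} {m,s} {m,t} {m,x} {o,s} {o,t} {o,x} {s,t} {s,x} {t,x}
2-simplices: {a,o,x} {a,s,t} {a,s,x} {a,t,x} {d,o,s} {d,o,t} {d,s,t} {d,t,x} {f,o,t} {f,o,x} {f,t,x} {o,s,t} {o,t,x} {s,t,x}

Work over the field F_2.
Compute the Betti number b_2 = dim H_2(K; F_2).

n_0=8 n_1=24 n_2=14  [Z2]
∂1: piv[ad,af,ao,as,at,ax,fm] rk=7  ker:df,do,ds,dt,dx,fo,ft,fx,ms,mt,mx,os,ot,ox,st,sx,tx
∂2: piv[aox,ast,asx,atx,dos,dot,dst,dtx,fot,fox,ftx] rk=11  ker:ost,otx,stx
b_2=(14−11)−0=3

b_2=3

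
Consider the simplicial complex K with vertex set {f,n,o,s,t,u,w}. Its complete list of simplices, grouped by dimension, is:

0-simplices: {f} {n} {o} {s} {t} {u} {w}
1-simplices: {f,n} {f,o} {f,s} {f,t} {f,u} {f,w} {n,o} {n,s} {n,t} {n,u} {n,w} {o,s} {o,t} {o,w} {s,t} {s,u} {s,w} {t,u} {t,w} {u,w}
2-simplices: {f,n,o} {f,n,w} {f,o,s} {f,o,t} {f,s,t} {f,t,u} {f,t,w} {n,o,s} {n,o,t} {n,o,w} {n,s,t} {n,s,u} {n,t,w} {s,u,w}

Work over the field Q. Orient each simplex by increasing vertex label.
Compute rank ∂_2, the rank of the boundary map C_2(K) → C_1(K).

rank∂_2=12

n_0=7 n_1=20 n_2=14  [Q]
∂1: piv[fn,fo,fs,ft,fu,fw] rk=6  ker:no,ns,nt,nu,nw,os,ot,ow,st,su,sw,tu,tw,uw
∂2: piv[fno,fnw,fos,fot,fst,ftu,ftw,nos,not,now,nsu,suw] rk=12  ker:nst,ntw
rk∂_2=12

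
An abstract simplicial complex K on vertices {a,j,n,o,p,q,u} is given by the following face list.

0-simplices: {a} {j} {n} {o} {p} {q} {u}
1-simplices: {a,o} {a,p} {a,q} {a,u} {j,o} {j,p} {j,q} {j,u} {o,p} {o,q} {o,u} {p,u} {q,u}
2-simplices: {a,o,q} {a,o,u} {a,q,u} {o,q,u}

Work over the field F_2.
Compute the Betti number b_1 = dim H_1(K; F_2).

b_1=5

n_0=7 n_1=13 n_2=4  [Z2]
∂1: piv[ao,ap,aq,au,jo] rk=5  ker:jp,jq,ju,op,oq,ou,pu,qu
∂2: piv[aoq,aou,aqu] rk=3  ker:oqu
b_1=(13−5)−3=5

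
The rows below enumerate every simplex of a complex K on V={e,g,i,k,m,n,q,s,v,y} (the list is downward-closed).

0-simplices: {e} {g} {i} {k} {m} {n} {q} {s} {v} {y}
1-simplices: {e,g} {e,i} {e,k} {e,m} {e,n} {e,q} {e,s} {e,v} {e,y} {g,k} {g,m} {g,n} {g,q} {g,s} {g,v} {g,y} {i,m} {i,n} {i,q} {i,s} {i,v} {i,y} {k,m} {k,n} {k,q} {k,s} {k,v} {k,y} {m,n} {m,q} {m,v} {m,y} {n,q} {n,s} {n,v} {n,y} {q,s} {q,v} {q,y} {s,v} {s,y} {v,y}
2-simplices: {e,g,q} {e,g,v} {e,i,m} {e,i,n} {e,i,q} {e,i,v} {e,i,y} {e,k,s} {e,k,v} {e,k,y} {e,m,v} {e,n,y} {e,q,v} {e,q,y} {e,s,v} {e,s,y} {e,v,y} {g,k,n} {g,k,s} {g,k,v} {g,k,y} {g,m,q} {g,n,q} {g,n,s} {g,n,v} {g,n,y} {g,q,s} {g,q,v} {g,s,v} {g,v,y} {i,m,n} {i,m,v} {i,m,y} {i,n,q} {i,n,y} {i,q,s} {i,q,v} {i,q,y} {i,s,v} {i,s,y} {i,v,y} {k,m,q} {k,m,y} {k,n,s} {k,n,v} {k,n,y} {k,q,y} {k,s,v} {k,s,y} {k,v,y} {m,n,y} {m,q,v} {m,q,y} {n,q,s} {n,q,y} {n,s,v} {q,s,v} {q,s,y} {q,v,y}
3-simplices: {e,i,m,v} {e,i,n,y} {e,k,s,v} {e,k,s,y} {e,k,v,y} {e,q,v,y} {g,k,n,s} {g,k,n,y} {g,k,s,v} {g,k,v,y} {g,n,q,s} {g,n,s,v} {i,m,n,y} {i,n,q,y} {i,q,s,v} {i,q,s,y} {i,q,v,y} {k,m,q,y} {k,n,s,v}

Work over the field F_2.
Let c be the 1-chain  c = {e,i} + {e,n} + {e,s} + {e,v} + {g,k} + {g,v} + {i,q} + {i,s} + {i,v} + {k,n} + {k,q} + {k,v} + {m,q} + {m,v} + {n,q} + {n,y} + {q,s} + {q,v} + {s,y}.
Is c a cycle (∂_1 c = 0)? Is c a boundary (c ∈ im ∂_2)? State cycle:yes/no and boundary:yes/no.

cycle:yes boundary:yes

n_0=10 n_1=42 n_2=59 n_3=19  [Z2]
∂1: piv[eg,ei,ek,em,en,eq,es,ev,ey] rk=9  ker:gk,gm,gn,gq,gs,gv,gy,im,in,iq,is,iv,iy,km,kn,kq,ks,kv,ky,mn,mq,mv,my,nq,ns,nv,ny,qs,qv,qy,sv,sy,vy
∂2: piv[egq,egv,eim,ein,eiq,eiv,eiy,eks,ekv,eky,emv,eny,eqv,eqy,esv,esy,evy,gkn,gks,gkv,gky,gmq,gnq,gns,gnv,gny,gqs,imn,imy,iqs,kmq,kmy,kqy] rk=33  ker:gqv,gsv,gvy,imv,inq,iny,iqv,iqy,isv,isy,ivy,kns,knv,kny,ksv,ksy,kvy,mny,mqv,mqy,nqs,nqy,nsv,qsv,qsy,qvy
∂3: piv[eimv,einy,eksv,eksy,ekvy,eqvy,gkns,gkny,gksv,gkvy,gnqs,gnsv,imny,inqy,iqsv,iqsy,iqvy,kmqy,knsv] rk=19
∂1c = 0
c vs im∂2: reduces to 0 ⇒ boundary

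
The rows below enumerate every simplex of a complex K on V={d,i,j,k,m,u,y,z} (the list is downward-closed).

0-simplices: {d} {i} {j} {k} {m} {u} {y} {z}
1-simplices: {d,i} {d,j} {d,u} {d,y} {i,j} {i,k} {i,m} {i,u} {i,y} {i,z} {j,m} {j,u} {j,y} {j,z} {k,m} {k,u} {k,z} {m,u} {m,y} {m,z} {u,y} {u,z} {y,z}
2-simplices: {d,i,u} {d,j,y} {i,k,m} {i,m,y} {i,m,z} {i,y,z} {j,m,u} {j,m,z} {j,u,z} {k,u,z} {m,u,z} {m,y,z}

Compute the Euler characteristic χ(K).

n_0=8 n_1=23 n_2=12
χ=+8−23+12=-3

χ(K)=-3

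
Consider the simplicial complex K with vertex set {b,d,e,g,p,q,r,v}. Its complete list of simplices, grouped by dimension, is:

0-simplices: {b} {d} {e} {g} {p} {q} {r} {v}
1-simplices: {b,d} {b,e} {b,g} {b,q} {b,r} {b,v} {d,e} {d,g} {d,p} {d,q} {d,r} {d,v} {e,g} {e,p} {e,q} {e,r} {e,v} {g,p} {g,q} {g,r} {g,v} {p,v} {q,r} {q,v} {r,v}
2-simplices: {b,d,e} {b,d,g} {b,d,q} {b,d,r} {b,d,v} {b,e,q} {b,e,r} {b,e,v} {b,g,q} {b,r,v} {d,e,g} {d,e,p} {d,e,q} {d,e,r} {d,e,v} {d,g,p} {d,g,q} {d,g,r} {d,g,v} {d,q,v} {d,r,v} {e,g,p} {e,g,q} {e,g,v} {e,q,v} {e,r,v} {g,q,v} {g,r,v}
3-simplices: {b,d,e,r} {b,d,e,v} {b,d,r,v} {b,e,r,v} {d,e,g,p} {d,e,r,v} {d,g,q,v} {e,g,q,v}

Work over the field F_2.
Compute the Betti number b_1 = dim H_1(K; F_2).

n_0=8 n_1=25 n_2=28 n_3=8  [Z2]
∂1: piv[bd,be,bg,bq,br,bv,dp] rk=7  ker:de,dg,dq,dr,dv,eg,ep,eq,er,ev,gp,gq,gr,gv,pv,qr,qv,rv
∂2: piv[bde,bdg,bdq,bdr,bdv,beq,ber,bev,bgq,brv,deg,dep,dgp,dgr,dgv,dqv] rk=16  ker:deq,der,dev,dgq,drv,egp,egq,egv,eqv,erv,gqv,grv
∂3: piv[bder,bdev,bdrv,berv,degp,dgqv,egqv] rk=7  ker:derv
b_1=(25−7)−16=2

b_1=2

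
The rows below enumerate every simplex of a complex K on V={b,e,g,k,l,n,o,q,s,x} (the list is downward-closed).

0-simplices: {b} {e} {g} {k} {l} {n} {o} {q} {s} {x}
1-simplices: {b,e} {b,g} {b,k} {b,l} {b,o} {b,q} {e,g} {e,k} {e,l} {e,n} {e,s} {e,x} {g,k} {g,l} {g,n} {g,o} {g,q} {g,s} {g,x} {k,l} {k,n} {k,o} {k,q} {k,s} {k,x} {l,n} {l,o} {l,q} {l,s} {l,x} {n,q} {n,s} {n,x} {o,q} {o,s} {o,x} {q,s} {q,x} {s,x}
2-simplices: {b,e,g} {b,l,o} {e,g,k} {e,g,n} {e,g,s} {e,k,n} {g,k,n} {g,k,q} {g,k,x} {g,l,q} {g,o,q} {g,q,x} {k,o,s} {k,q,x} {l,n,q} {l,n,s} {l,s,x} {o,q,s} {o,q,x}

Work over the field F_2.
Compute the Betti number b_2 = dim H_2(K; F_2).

n_0=10 n_1=39 n_2=19  [Z2]
∂1: piv[be,bg,bk,bl,bo,bq,en,es,ex] rk=9  ker:eg,ek,el,gk,gl,gn,go,gq,gs,gx,kl,kn,ko,kq,ks,kx,ln,lo,lq,ls,lx,nq,ns,nx,oq,os,ox,qs,qx,sx
∂2: piv[beg,blo,egk,egn,egs,ekn,gkq,gkx,glq,goq,gqx,kos,lnq,lns,lsx,oqs,oqx] rk=17  ker:gkn,kqx
b_2=(19−17)−0=2

b_2=2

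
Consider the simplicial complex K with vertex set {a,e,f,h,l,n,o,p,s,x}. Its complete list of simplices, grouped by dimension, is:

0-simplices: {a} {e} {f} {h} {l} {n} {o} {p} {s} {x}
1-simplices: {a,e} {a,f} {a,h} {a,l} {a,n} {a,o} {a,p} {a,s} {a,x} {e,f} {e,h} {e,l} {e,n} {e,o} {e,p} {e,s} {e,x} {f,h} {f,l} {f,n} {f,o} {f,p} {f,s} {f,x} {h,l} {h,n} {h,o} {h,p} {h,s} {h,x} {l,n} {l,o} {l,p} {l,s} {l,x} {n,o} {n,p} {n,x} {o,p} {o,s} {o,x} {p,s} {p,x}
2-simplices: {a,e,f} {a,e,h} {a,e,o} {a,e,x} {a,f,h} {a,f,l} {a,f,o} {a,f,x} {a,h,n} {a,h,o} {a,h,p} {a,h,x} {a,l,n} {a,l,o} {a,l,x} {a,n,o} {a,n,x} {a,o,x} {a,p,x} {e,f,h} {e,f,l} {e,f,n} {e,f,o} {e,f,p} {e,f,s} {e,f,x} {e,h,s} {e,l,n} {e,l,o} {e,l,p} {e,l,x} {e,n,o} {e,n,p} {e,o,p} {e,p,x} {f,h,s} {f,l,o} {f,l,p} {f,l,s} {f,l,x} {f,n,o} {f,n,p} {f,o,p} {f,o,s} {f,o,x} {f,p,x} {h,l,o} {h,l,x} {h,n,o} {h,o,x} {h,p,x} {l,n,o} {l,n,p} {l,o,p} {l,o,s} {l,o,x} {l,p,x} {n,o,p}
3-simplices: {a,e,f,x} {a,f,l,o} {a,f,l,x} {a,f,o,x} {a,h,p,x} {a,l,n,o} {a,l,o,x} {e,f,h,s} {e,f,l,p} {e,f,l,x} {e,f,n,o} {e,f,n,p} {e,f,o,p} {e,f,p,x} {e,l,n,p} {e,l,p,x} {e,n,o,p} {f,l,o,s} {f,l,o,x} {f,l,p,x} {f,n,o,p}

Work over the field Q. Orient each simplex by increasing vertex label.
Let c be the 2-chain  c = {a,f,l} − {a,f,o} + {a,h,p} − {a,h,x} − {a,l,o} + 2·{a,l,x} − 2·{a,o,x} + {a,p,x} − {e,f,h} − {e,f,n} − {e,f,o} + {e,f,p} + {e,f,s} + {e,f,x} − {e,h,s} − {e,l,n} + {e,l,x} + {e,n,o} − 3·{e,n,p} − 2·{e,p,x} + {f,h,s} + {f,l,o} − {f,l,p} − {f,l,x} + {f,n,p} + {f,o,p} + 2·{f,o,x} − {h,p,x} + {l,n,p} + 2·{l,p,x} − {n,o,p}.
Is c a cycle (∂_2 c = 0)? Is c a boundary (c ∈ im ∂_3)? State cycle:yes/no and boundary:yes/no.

cycle:yes boundary:yes

n_0=10 n_1=43 n_2=58 n_3=21  [Q]
∂1: piv[ae,af,ah,al,an,ao,ap,as,ax] rk=9  ker:ef,eh,el,en,eo,ep,es,ex,fh,fl,fn,fo,fp,fs,fx,hl,hn,ho,hp,hs,hx,ln,lo,lp,ls,lx,no,np,nx,op,os,ox,ps,px
∂2: piv[aef,aeh,aeo,aex,afh,afl,afo,afx,ahn,aho,ahp,ahx,aln,alo,alx,ano,anx,aox,apx,efl,efn,efp,efs,ehs,eln,elp,enp,eop,epx,fls,fos,hlo] rk=32  ker:efh,efo,efx,elo,elx,eno,fhs,flo,flp,flx,fno,fnp,fop,fox,fpx,hlx,hno,hox,hpx,lno,lnp,lop,los,lox,lpx,nop
∂3: piv[aefx,aflo,aflx,afox,ahpx,alno,alox,efhs,eflp,eflx,efno,efnp,efop,efpx,elnp,elpx,enop,flos] rk=18  ker:flox,flpx,fnop
∂2c = 0
c vs im∂3: reduces to 0 ⇒ boundary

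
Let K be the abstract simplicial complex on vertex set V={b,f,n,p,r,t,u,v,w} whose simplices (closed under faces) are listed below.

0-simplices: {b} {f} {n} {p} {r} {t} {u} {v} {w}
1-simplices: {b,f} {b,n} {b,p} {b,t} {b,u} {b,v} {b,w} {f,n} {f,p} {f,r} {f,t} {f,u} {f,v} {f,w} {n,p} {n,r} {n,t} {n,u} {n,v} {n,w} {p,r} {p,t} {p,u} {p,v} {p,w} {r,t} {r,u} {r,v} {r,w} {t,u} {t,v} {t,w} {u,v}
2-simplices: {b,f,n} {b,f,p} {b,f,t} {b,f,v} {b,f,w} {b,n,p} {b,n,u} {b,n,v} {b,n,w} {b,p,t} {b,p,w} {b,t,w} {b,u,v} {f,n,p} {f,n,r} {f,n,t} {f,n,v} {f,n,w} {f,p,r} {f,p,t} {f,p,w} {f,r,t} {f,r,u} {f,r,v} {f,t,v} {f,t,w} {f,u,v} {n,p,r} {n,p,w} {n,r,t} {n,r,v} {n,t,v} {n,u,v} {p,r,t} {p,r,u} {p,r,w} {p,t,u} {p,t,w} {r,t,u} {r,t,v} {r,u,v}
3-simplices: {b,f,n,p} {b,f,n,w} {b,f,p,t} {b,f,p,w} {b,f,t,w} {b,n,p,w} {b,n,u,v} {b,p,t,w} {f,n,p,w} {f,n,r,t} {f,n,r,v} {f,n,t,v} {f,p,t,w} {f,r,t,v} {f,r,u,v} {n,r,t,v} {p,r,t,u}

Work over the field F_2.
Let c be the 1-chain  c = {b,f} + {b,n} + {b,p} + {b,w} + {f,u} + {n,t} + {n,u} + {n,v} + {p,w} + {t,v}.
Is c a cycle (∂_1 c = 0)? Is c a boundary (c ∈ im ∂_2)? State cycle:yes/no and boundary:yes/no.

cycle:yes boundary:yes

n_0=9 n_1=33 n_2=41 n_3=17  [Z2]
∂1: piv[bf,bn,bp,bt,bu,bv,bw,fr] rk=8  ker:fn,fp,ft,fu,fv,fw,np,nr,nt,nu,nv,nw,pr,pt,pu,pv,pw,rt,ru,rv,rw,tu,tv,tw,uv
∂2: piv[bfn,bfp,bft,bfv,bfw,bnp,bnu,bnv,bnw,bpt,bpw,btw,buv,fnr,fnt,fpr,frt,fru,frv,ftv,fuv,pru,prw,ptu] rk=24  ker:fnp,fnv,fnw,fpt,fpw,ftw,npr,npw,nrt,nrv,ntv,nuv,prt,ptw,rtu,rtv,ruv
∂3: piv[bfnp,bfnw,bfpt,bfpw,bftw,bnpw,bnuv,bptw,fnrt,fnrv,fntv,frtv,fruv,prtu] rk=14  ker:fnpw,fptw,nrtv
∂1c = 0
c vs im∂2: reduces to 0 ⇒ boundary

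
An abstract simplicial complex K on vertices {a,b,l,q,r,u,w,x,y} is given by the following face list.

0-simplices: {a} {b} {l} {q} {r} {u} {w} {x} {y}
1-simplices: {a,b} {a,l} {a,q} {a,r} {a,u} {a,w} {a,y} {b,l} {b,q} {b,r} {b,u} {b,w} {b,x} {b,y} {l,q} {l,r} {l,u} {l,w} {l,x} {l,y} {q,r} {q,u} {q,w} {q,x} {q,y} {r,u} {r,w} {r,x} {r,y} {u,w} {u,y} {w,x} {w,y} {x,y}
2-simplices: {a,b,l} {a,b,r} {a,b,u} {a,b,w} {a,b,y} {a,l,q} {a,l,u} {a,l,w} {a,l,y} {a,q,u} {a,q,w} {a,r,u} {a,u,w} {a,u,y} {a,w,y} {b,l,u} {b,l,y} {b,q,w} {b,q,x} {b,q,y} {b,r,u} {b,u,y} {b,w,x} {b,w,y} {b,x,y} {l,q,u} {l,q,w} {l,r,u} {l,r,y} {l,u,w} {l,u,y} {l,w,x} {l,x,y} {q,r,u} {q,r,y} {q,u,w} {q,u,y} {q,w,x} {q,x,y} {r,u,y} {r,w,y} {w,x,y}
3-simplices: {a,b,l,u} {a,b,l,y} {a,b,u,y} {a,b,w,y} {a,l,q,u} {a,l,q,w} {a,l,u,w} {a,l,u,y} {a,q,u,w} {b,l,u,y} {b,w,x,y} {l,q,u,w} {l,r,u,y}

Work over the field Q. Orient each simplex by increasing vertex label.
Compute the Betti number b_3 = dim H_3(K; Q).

b_3=2

n_0=9 n_1=34 n_2=42 n_3=13  [Q]
∂1: piv[ab,al,aq,ar,au,aw,ay,bx] rk=8  ker:bl,bq,br,bu,bw,by,lq,lr,lu,lw,lx,ly,qr,qu,qw,qx,qy,ru,rw,rx,ry,uw,uy,wx,wy,xy
∂2: piv[abl,abr,abu,abw,aby,alq,alu,alw,aly,aqu,aqw,aru,auw,auy,awy,bqw,bqx,bqy,bwx,bxy,lru,lry,lwx,qru,rwy] rk=25  ker:blu,bly,bru,buy,bwy,lqu,lqw,luw,luy,lxy,qry,quw,quy,qwx,qxy,ruy,wxy
∂3: piv[ablu,ably,abuy,abwy,alqu,alqw,aluw,aluy,aquw,bwxy,lruy] rk=11  ker:bluy,lquw
b_3=(13−11)−0=2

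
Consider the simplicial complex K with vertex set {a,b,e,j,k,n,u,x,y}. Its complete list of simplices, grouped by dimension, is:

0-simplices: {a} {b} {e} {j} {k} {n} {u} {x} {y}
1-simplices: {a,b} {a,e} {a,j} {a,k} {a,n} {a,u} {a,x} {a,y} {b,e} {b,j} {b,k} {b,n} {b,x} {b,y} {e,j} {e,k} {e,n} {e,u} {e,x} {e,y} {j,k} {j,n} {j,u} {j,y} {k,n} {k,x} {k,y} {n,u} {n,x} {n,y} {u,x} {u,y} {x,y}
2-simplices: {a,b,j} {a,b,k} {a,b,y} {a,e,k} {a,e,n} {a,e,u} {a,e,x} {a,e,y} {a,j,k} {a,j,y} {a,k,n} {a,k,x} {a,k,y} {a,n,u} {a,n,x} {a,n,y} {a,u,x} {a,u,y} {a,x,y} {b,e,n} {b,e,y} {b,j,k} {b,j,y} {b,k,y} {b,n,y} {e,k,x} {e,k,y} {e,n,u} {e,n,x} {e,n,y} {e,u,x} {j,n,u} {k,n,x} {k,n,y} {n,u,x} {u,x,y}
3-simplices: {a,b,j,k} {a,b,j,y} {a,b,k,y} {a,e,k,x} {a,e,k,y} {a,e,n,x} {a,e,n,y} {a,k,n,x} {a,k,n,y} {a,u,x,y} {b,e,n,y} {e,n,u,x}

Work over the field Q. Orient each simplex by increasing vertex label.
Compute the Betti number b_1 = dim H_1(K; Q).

b_1=3

n_0=9 n_1=33 n_2=36 n_3=12  [Q]
∂1: piv[ab,ae,aj,ak,an,au,ax,ay] rk=8  ker:be,bj,bk,bn,bx,by,ej,ek,en,eu,ex,ey,jk,jn,ju,jy,kn,kx,ky,nu,nx,ny,ux,uy,xy
∂2: piv[abj,abk,aby,aek,aen,aeu,aex,aey,ajk,ajy,akn,akx,aky,anu,anx,any,aux,auy,axy,ben,bey,jnu] rk=22  ker:bjk,bjy,bky,bny,ekx,eky,enu,enx,eny,eux,knx,kny,nux,uxy
∂3: piv[abjk,abjy,abky,aekx,aeky,aenx,aeny,aknx,akny,auxy,beny,enux] rk=12
b_1=(33−8)−22=3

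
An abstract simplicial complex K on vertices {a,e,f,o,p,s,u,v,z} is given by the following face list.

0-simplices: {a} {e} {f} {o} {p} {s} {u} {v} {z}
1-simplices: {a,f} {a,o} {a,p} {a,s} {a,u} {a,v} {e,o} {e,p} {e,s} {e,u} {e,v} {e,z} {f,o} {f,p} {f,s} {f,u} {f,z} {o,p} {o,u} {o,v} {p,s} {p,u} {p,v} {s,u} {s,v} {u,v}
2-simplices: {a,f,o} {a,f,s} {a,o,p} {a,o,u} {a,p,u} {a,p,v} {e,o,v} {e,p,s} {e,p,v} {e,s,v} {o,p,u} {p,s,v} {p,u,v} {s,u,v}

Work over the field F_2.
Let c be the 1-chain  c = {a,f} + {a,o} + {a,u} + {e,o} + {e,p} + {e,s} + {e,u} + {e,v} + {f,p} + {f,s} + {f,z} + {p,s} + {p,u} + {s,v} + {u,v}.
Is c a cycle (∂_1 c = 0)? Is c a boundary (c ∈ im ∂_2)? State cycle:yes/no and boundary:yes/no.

cycle:no boundary:no

n_0=9 n_1=26 n_2=14  [Z2]
∂1: piv[af,ao,ap,as,au,av,eo,ez] rk=8  ker:ep,es,eu,ev,fo,fp,fs,fu,fz,op,ou,ov,ps,pu,pv,su,sv,uv
∂2: piv[afo,afs,aop,aou,apu,apv,eov,eps,epv,esv,puv,suv] rk=12  ker:opu,psv
∂1c = {a} + {e} + {v} + {z}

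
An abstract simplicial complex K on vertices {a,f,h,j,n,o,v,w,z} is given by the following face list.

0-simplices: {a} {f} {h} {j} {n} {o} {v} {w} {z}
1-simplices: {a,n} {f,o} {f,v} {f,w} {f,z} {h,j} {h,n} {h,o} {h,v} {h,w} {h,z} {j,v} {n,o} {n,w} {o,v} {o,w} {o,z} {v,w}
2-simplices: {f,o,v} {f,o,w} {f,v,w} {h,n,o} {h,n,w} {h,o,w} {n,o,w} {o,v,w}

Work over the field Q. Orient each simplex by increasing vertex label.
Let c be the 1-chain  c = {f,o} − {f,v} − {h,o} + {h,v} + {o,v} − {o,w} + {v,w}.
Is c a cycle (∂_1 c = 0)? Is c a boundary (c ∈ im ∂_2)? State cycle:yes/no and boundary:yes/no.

n_0=9 n_1=18 n_2=8  [Q]
∂1: piv[an,fo,fv,fw,fz,hj,hn,ho] rk=8  ker:hv,hw,hz,jv,no,nw,ov,ow,oz,vw
∂2: piv[fov,fow,fvw,hno,hnw,how] rk=6  ker:now,ovw
∂1c = 0
c vs im∂2: residual ≠ 0 ⇒ not boundary

cycle:yes boundary:no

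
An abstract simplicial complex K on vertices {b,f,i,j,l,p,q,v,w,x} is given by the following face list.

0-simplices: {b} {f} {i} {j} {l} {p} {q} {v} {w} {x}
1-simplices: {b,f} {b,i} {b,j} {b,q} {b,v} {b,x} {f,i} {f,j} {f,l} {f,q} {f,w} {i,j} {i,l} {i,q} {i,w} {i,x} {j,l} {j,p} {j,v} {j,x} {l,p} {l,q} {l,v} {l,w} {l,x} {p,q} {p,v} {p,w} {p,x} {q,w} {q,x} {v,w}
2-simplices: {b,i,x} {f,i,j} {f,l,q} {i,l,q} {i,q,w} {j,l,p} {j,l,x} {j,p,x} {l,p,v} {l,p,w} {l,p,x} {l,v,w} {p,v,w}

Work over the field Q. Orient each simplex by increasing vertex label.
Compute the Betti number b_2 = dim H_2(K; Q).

b_2=2

n_0=10 n_1=32 n_2=13  [Q]
∂1: piv[bf,bi,bj,bq,bv,bx,fl,fw,jp] rk=9  ker:fi,fj,fq,ij,il,iq,iw,ix,jl,jv,jx,lp,lq,lv,lw,lx,pq,pv,pw,px,qw,qx,vw
∂2: piv[bix,fij,flq,ilq,iqw,jlp,jlx,jpx,lpv,lpw,lvw] rk=11  ker:lpx,pvw
b_2=(13−11)−0=2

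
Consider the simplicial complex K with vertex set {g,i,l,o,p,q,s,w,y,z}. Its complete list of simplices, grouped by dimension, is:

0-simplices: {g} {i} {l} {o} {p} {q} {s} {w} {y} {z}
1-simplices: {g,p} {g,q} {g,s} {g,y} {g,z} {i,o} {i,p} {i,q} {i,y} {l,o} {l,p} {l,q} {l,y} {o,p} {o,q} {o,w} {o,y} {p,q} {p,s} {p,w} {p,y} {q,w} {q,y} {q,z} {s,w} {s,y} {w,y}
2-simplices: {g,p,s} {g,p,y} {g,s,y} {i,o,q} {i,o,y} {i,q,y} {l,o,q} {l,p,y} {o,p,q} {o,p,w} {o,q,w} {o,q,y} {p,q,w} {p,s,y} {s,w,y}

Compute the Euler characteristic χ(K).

n_0=10 n_1=27 n_2=15
χ=+10−27+15=-2

χ(K)=-2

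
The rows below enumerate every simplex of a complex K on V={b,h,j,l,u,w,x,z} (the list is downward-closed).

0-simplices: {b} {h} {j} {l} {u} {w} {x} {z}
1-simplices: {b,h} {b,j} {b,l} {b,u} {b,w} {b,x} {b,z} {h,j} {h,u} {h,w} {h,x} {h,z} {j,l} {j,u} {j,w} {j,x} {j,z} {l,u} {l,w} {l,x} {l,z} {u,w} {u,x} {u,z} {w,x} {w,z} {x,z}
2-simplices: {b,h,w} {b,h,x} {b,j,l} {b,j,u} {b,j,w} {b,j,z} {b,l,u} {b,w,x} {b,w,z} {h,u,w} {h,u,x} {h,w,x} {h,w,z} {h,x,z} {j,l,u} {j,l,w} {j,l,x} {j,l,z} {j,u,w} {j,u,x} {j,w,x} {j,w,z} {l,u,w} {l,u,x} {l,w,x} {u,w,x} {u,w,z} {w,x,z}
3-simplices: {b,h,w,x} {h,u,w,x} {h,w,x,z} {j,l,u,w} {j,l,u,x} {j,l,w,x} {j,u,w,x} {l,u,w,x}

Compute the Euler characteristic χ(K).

n_0=8 n_1=27 n_2=28 n_3=8
χ=+8−27+28−8=1

χ(K)=1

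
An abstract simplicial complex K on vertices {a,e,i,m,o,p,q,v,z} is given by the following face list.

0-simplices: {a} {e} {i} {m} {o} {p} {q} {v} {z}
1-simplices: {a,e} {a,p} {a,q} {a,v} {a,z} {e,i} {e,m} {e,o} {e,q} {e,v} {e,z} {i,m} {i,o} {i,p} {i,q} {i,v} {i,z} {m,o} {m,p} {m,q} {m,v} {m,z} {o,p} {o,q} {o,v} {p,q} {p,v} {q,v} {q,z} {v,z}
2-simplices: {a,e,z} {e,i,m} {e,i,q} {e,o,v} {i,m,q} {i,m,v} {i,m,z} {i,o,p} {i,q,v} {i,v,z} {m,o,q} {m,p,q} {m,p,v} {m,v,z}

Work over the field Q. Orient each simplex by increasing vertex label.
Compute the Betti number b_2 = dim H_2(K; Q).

b_2=1

n_0=9 n_1=30 n_2=14  [Q]
∂1: piv[ae,ap,aq,av,az,ei,em,eo] rk=8  ker:eq,ev,ez,im,io,ip,iq,iv,iz,mo,mp,mq,mv,mz,op,oq,ov,pq,pv,qv,qz,vz
∂2: piv[aez,eim,eiq,eov,imq,imv,imz,iop,iqv,ivz,moq,mpq,mpv] rk=13  ker:mvz
b_2=(14−13)−0=1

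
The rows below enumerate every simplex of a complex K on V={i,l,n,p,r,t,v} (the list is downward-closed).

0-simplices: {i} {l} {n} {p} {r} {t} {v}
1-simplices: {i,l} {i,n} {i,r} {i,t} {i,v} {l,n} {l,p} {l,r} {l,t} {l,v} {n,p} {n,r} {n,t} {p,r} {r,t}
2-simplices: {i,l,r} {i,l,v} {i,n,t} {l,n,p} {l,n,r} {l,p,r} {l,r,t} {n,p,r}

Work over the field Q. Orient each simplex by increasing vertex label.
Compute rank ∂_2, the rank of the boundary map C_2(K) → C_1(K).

n_0=7 n_1=15 n_2=8  [Q]
∂1: piv[il,in,ir,it,iv,lp] rk=6  ker:ln,lr,lt,lv,np,nr,nt,pr,rt
∂2: piv[ilr,ilv,int,lnp,lnr,lpr,lrt] rk=7  ker:npr
rk∂_2=7

rank∂_2=7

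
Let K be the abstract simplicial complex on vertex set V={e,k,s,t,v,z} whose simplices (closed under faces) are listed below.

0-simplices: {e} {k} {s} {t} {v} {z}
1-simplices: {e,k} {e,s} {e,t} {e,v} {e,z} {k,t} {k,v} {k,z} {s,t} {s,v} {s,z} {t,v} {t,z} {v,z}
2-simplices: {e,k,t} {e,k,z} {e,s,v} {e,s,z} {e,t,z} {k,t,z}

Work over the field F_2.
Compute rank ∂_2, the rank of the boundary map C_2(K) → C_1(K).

rank∂_2=5

n_0=6 n_1=14 n_2=6  [Z2]
∂1: piv[ek,es,et,ev,ez] rk=5  ker:kt,kv,kz,st,sv,sz,tv,tz,vz
∂2: piv[ekt,ekz,esv,esz,etz] rk=5  ker:ktz
rk∂_2=5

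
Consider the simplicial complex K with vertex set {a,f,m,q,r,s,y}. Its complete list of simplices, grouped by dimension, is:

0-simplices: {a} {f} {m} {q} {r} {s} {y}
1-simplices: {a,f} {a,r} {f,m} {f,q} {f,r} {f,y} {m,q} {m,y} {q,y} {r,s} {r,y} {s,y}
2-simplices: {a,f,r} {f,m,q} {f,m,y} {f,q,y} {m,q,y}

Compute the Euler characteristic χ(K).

n_0=7 n_1=12 n_2=5
χ=+7−12+5=0

χ(K)=0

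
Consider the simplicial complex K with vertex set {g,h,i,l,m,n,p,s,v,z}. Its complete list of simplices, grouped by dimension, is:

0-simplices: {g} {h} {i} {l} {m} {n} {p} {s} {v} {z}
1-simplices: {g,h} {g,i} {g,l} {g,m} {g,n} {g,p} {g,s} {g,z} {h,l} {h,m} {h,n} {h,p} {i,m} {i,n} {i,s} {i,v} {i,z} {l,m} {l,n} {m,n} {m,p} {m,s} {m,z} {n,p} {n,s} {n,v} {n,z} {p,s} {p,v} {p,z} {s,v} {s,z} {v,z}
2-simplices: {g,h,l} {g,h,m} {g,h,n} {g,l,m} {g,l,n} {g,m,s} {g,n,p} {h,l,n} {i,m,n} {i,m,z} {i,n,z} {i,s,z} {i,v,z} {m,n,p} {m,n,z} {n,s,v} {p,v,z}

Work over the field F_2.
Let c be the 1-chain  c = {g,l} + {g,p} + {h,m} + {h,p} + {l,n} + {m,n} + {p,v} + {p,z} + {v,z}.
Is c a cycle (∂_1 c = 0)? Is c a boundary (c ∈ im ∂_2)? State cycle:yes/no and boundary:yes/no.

n_0=10 n_1=33 n_2=17  [Z2]
∂1: piv[gh,gi,gl,gm,gn,gp,gs,gz,iv] rk=9  ker:hl,hm,hn,hp,im,in,is,iz,lm,ln,mn,mp,ms,mz,np,ns,nv,nz,ps,pv,pz,sv,sz,vz
∂2: piv[ghl,ghm,ghn,glm,gln,gms,gnp,imn,imz,inz,isz,ivz,mnp,nsv,pvz] rk=15  ker:hln,mnz
∂1c = 0
c vs im∂2: residual ≠ 0 ⇒ not boundary

cycle:yes boundary:no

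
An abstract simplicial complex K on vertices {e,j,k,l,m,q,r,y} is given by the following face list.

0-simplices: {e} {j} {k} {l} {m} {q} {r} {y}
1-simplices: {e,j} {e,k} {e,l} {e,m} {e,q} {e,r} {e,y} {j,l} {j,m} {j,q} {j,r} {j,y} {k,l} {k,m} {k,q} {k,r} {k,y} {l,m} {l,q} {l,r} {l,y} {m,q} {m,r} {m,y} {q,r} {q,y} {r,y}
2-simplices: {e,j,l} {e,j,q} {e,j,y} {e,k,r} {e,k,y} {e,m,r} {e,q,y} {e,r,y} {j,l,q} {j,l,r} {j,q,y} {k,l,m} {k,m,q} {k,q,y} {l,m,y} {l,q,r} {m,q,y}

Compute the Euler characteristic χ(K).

n_0=8 n_1=27 n_2=17
χ=+8−27+17=-2

χ(K)=-2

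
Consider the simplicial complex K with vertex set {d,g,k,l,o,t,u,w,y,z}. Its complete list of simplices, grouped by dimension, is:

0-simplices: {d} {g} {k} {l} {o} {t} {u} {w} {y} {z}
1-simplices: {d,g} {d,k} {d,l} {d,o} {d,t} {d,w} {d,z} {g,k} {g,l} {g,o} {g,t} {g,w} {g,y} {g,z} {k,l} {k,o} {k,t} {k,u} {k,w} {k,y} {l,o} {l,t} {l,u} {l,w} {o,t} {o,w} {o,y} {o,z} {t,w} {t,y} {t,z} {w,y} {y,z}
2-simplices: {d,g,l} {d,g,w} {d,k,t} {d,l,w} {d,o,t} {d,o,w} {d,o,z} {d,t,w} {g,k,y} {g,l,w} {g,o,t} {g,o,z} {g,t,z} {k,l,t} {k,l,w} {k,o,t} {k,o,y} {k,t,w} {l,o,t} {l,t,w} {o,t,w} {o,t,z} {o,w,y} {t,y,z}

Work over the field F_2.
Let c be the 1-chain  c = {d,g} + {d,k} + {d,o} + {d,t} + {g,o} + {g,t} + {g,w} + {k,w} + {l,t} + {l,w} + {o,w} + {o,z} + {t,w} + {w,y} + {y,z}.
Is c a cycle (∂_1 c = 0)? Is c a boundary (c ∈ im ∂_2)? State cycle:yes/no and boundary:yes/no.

cycle:yes boundary:no

n_0=10 n_1=33 n_2=24  [Z2]
∂1: piv[dg,dk,dl,do,dt,dw,dz,gy,ku] rk=9  ker:gk,gl,go,gt,gw,gz,kl,ko,kt,kw,ky,lo,lt,lu,lw,ot,ow,oy,oz,tw,ty,tz,wy,yz
∂2: piv[dgl,dgw,dkt,dlw,dot,dow,doz,dtw,gky,got,goz,gtz,klt,klw,kot,koy,ktw,lot,owy,tyz] rk=20  ker:glw,ltw,otw,otz
∂1c = 0
c vs im∂2: residual ≠ 0 ⇒ not boundary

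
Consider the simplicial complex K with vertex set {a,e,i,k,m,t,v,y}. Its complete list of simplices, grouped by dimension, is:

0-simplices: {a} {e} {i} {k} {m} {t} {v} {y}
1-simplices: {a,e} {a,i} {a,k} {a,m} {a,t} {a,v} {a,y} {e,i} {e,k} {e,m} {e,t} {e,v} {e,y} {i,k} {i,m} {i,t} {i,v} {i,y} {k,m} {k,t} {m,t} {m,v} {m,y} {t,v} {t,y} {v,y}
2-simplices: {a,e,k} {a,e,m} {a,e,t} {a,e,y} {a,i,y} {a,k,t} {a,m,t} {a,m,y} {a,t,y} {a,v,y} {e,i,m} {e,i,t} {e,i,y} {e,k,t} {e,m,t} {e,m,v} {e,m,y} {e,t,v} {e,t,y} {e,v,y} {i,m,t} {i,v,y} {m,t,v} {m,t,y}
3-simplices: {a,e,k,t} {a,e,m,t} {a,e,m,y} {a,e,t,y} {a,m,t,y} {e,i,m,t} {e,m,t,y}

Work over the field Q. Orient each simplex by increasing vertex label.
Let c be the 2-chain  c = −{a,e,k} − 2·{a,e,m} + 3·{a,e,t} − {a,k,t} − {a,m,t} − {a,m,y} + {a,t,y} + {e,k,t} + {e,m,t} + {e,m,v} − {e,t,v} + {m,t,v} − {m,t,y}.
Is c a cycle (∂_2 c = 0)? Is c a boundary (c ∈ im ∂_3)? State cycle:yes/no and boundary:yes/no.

cycle:yes boundary:no

n_0=8 n_1=26 n_2=24 n_3=7  [Q]
∂1: piv[ae,ai,ak,am,at,av,ay] rk=7  ker:ei,ek,em,et,ev,ey,ik,im,it,iv,iy,km,kt,mt,mv,my,tv,ty,vy
∂2: piv[aek,aem,aet,aey,aiy,akt,amt,amy,aty,avy,eim,eit,eiy,emv,etv,evy,ivy] rk=17  ker:ekt,emt,emy,ety,imt,mtv,mty
∂3: piv[aekt,aemt,aemy,aety,amty,eimt] rk=6  ker:emty
∂2c = 0
c vs im∂3: residual ≠ 0 ⇒ not boundary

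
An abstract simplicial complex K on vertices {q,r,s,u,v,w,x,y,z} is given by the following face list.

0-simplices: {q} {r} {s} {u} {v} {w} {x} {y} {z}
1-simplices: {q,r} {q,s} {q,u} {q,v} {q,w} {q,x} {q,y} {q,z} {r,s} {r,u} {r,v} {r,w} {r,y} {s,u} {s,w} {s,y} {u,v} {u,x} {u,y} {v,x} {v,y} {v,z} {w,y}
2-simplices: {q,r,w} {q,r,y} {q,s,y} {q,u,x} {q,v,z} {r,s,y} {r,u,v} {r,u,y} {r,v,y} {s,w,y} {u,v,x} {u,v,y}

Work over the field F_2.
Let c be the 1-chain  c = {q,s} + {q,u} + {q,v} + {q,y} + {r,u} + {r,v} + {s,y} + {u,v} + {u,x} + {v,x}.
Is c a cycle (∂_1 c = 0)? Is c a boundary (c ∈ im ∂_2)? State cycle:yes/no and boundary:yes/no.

cycle:yes boundary:no

n_0=9 n_1=23 n_2=12  [Z2]
∂1: piv[qr,qs,qu,qv,qw,qx,qy,qz] rk=8  ker:rs,ru,rv,rw,ry,su,sw,sy,uv,ux,uy,vx,vy,vz,wy
∂2: piv[qrw,qry,qsy,qux,qvz,rsy,ruv,ruy,rvy,swy,uvx] rk=11  ker:uvy
∂1c = 0
c vs im∂2: residual ≠ 0 ⇒ not boundary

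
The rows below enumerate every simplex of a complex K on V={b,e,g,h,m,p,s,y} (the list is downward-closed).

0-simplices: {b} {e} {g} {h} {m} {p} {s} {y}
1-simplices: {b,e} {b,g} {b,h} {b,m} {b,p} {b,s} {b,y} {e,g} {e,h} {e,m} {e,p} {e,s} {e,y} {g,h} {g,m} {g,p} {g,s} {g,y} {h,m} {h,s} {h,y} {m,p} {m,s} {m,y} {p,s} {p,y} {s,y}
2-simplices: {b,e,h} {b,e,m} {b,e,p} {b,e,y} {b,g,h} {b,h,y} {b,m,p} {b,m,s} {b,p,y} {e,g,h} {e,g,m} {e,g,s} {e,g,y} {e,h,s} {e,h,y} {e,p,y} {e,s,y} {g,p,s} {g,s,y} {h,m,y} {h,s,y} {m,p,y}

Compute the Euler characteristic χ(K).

χ(K)=3

n_0=8 n_1=27 n_2=22
χ=+8−27+22=3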